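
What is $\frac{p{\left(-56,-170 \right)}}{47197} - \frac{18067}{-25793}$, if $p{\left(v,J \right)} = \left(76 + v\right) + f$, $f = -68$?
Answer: $\frac{851470135}{1217352221} \approx 0.69944$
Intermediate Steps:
$p{\left(v,J \right)} = 8 + v$ ($p{\left(v,J \right)} = \left(76 + v\right) - 68 = 8 + v$)
$\frac{p{\left(-56,-170 \right)}}{47197} - \frac{18067}{-25793} = \frac{8 - 56}{47197} - \frac{18067}{-25793} = \left(-48\right) \frac{1}{47197} - - \frac{18067}{25793} = - \frac{48}{47197} + \frac{18067}{25793} = \frac{851470135}{1217352221}$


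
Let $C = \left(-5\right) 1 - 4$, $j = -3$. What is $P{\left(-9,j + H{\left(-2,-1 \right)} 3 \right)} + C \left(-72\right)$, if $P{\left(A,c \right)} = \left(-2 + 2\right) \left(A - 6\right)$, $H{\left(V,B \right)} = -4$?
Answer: $648$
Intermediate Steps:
$P{\left(A,c \right)} = 0$ ($P{\left(A,c \right)} = 0 \left(-6 + A\right) = 0$)
$C = -9$ ($C = -5 - 4 = -9$)
$P{\left(-9,j + H{\left(-2,-1 \right)} 3 \right)} + C \left(-72\right) = 0 - -648 = 0 + 648 = 648$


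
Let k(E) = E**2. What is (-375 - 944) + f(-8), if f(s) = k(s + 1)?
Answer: -1270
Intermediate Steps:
f(s) = (1 + s)**2 (f(s) = (s + 1)**2 = (1 + s)**2)
(-375 - 944) + f(-8) = (-375 - 944) + (1 - 8)**2 = -1319 + (-7)**2 = -1319 + 49 = -1270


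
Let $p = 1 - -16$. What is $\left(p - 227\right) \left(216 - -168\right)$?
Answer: $-80640$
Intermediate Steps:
$p = 17$ ($p = 1 + 16 = 17$)
$\left(p - 227\right) \left(216 - -168\right) = \left(17 - 227\right) \left(216 - -168\right) = - 210 \left(216 + 168\right) = \left(-210\right) 384 = -80640$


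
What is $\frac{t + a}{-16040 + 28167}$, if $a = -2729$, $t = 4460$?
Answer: $\frac{1731}{12127} \approx 0.14274$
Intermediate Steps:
$\frac{t + a}{-16040 + 28167} = \frac{4460 - 2729}{-16040 + 28167} = \frac{1731}{12127}$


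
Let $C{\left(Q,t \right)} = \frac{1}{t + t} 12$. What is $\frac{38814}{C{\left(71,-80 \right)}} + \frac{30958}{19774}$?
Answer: $- \frac{5116704761}{9887} \approx -5.1752 \cdot 10^{5}$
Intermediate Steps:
$C{\left(Q,t \right)} = \frac{6}{t}$ ($C{\left(Q,t \right)} = \frac{1}{2 t} 12 = \frac{6}{t}$)
$\frac{38814}{C{\left(71,-80 \right)}} + \frac{30958}{19774} = \frac{38814}{6 \frac{1}{-80}} + \frac{30958}{19774} = \frac{38814}{6 \left(- \frac{1}{80}\right)} + 30958 \cdot \frac{1}{19774} = \frac{38814}{- \frac{3}{40}} + \frac{15479}{9887} = 38814 \left(- \frac{40}{3}\right) + \frac{15479}{9887} = -517520 + \frac{15479}{9887} = - \frac{5116704761}{9887}$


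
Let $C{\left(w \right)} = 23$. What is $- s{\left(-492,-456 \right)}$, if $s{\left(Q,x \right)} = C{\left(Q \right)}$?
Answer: $-23$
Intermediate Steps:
$s{\left(Q,x \right)} = 23$
$- s{\left(-492,-456 \right)} = \left(-1\right) 23 = -23$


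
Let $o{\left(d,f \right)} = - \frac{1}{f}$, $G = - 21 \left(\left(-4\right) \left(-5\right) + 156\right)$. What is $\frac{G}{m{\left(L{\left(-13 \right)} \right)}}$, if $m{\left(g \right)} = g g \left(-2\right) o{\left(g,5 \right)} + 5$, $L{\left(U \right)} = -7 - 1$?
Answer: $- \frac{6160}{51} \approx -120.78$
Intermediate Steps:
$L{\left(U \right)} = -8$
$G = -3696$ ($G = - 21 \left(20 + 156\right) = \left(-21\right) 176 = -3696$)
$m{\left(g \right)} = 5 + \frac{2 g^{2}}{5}$ ($m{\left(g \right)} = g g \left(-2\right) \left(- \frac{1}{5}\right) + 5 = g^{2} \left(-2\right) \left(\left(-1\right) \frac{1}{5}\right) + 5 = - 2 g^{2} \left(- \frac{1}{5}\right) + 5 = \frac{2 g^{2}}{5} + 5 = 5 + \frac{2 g^{2}}{5}$)
$\frac{G}{m{\left(L{\left(-13 \right)} \right)}} = - \frac{3696}{5 + \frac{2 \left(-8\right)^{2}}{5}} = - \frac{3696}{5 + \frac{2}{5} \cdot 64} = - \frac{3696}{5 + \frac{128}{5}} = - \frac{3696}{\frac{153}{5}} = \left(-3696\right) \frac{5}{153} = - \frac{6160}{51}$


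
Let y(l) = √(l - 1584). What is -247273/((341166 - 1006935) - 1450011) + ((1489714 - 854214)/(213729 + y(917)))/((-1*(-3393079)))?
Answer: 9581662030488293554309/81984433743720396868740 - 158875*I*√667/38749035222811633 ≈ 0.11687 - 1.0589e-10*I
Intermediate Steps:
y(l) = √(-1584 + l)
-247273/((341166 - 1006935) - 1450011) + ((1489714 - 854214)/(213729 + y(917)))/((-1*(-3393079))) = -247273/((341166 - 1006935) - 1450011) + ((1489714 - 854214)/(213729 + √(-1584 + 917)))/((-1*(-3393079))) = -247273/(-665769 - 1450011) + (635500/(213729 + √(-667)))/3393079 = -247273/(-2115780) + (635500/(213729 + I*√667))*(1/3393079) = -247273*(-1/2115780) + 635500/(3393079*(213729 + I*√667)) = 247273/2115780 + 635500/(3393079*(213729 + I*√667))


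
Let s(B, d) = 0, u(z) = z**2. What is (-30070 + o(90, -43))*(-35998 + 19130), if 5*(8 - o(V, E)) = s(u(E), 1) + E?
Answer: 2534703756/5 ≈ 5.0694e+8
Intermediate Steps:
o(V, E) = 8 - E/5 (o(V, E) = 8 - (0 + E)/5 = 8 - E/5)
(-30070 + o(90, -43))*(-35998 + 19130) = (-30070 + (8 - 1/5*(-43)))*(-35998 + 19130) = (-30070 + (8 + 43/5))*(-16868) = (-30070 + 83/5)*(-16868) = -150267/5*(-16868) = 2534703756/5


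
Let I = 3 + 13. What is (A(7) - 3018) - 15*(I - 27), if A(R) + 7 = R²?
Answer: -2811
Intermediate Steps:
I = 16
A(R) = -7 + R²
(A(7) - 3018) - 15*(I - 27) = ((-7 + 7²) - 3018) - 15*(16 - 27) = ((-7 + 49) - 3018) - 15*(-11) = (42 - 3018) + 165 = -2976 + 165 = -2811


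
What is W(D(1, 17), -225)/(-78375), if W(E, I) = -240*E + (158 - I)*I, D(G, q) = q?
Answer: 547/475 ≈ 1.1516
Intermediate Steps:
W(E, I) = -240*E + I*(158 - I)
W(D(1, 17), -225)/(-78375) = (-1*(-225)² - 240*17 + 158*(-225))/(-78375) = (-1*50625 - 4080 - 35550)*(-1/78375) = (-50625 - 4080 - 35550)*(-1/78375) = -90255*(-1/78375) = 547/475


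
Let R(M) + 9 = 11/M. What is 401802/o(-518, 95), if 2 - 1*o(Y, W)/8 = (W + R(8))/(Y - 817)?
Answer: 59600630/2451 ≈ 24317.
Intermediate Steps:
R(M) = -9 + 11/M
o(Y, W) = 16 - 8*(-61/8 + W)/(-817 + Y) (o(Y, W) = 16 - 8*(W + (-9 + 11/8))/(Y - 817) = 16 - 8*(W + (-9 + 11*(1/8)))/(-817 + Y) = 16 - 8*(W + (-9 + 11/8))/(-817 + Y) = 16 - 8*(W - 61/8)/(-817 + Y) = 16 - 8*(-61/8 + W)/(-817 + Y))
401802/o(-518, 95) = 401802/(((-13011 - 8*95 + 16*(-518))/(-817 - 518))) = 401802/(((-13011 - 760 - 8288)/(-1335))) = 401802/((-1/1335*(-22059))) = 401802/(7353/445) = 401802*(445/7353) = 59600630/2451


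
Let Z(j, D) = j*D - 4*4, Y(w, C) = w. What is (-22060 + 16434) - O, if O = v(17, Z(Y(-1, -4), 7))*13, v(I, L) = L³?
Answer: 152545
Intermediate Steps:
Z(j, D) = -16 + D*j (Z(j, D) = D*j - 16 = -16 + D*j)
O = -158171 (O = (-16 + 7*(-1))³*13 = (-16 - 7)³*13 = (-23)³*13 = -12167*13 = -158171)
(-22060 + 16434) - O = (-22060 + 16434) - 1*(-158171) = -5626 + 158171 = 152545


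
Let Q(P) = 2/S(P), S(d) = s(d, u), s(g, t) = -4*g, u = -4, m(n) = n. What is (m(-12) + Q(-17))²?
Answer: 165649/1156 ≈ 143.29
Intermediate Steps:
S(d) = -4*d
Q(P) = -1/(2*P) (Q(P) = 2/((-4*P)) = 2*(-1/(4*P)) = -1/(2*P))
(m(-12) + Q(-17))² = (-12 - ½/(-17))² = (-12 - ½*(-1/17))² = (-12 + 1/34)² = (-407/34)² = 165649/1156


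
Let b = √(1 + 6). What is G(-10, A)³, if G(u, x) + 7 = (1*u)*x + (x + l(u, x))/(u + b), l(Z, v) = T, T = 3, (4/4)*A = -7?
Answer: 205276569763/804357 + 417578860*√7/804357 ≈ 2.5658e+5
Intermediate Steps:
A = -7
l(Z, v) = 3
b = √7 ≈ 2.6458
G(u, x) = -7 + u*x + (3 + x)/(u + √7) (G(u, x) = -7 + ((1*u)*x + (x + 3)/(u + √7)) = -7 + (u*x + (3 + x)/(u + √7)) = -7 + u*x + (3 + x)/(u + √7))
G(-10, A)³ = ((3 - 7 - 7*(-10) - 7*√7 - 7*(-10)² - 10*(-7)*√7)/(-10 + √7))³ = ((3 - 7 + 70 - 7*√7 - 7*100 + 70*√7)/(-10 + √7))³ = ((3 - 7 + 70 - 7*√7 - 700 + 70*√7)/(-10 + √7))³ = ((-634 + 63*√7)/(-10 + √7))³ = (-634 + 63*√7)³/(-10 + √7)³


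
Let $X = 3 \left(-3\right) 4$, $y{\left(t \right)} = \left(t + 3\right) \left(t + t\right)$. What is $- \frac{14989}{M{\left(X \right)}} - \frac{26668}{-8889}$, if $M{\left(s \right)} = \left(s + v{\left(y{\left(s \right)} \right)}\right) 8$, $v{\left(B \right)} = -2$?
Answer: $\frac{141344293}{2702256} \approx 52.306$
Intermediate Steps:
$y{\left(t \right)} = 2 t \left(3 + t\right)$ ($y{\left(t \right)} = \left(3 + t\right) 2 t = 2 t \left(3 + t\right)$)
$X = -36$ ($X = \left(-9\right) 4 = -36$)
$M{\left(s \right)} = -16 + 8 s$ ($M{\left(s \right)} = \left(s - 2\right) 8 = \left(-2 + s\right) 8 = -16 + 8 s$)
$- \frac{14989}{M{\left(X \right)}} - \frac{26668}{-8889} = - \frac{14989}{-16 + 8 \left(-36\right)} - \frac{26668}{-8889} = - \frac{14989}{-16 - 288} - - \frac{26668}{8889} = - \frac{14989}{-304} + \frac{26668}{8889} = \left(-14989\right) \left(- \frac{1}{304}\right) + \frac{26668}{8889} = \frac{14989}{304} + \frac{26668}{8889} = \frac{141344293}{2702256}$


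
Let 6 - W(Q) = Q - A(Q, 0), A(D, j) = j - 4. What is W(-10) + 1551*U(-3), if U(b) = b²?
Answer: 13971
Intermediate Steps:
A(D, j) = -4 + j
W(Q) = 2 - Q (W(Q) = 6 - (Q - (-4 + 0)) = 6 - (Q - 1*(-4)) = 6 - (Q + 4) = 6 - (4 + Q) = 6 + (-4 - Q) = 2 - Q)
W(-10) + 1551*U(-3) = (2 - 1*(-10)) + 1551*(-3)² = (2 + 10) + 1551*9 = 12 + 13959 = 13971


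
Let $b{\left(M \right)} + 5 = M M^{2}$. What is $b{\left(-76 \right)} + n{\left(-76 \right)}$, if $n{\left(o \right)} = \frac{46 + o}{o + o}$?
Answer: $- \frac{33362541}{76} \approx -4.3898 \cdot 10^{5}$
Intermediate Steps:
$b{\left(M \right)} = -5 + M^{3}$ ($b{\left(M \right)} = -5 + M M^{2} = -5 + M^{3}$)
$n{\left(o \right)} = \frac{46 + o}{2 o}$
$b{\left(-76 \right)} + n{\left(-76 \right)} = \left(-5 + \left(-76\right)^{3}\right) + \frac{46 - 76}{2 \left(-76\right)} = \left(-5 - 438976\right) + \frac{1}{2} \left(- \frac{1}{76}\right) \left(-30\right) = -438981 + \frac{15}{76} = - \frac{33362541}{76}$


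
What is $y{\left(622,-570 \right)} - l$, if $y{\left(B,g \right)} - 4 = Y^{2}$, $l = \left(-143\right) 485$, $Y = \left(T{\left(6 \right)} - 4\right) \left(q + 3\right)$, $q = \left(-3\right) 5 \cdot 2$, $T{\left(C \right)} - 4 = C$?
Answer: $95603$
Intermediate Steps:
$T{\left(C \right)} = 4 + C$
$q = -30$ ($q = \left(-15\right) 2 = -30$)
$Y = -162$ ($Y = \left(\left(4 + 6\right) - 4\right) \left(-30 + 3\right) = \left(10 - 4\right) \left(-27\right) = 6 \left(-27\right) = -162$)
$l = -69355$
$y{\left(B,g \right)} = 26248$ ($y{\left(B,g \right)} = 4 + \left(-162\right)^{2} = 4 + 26244 = 26248$)
$y{\left(622,-570 \right)} - l = 26248 - -69355 = 26248 + 69355 = 95603$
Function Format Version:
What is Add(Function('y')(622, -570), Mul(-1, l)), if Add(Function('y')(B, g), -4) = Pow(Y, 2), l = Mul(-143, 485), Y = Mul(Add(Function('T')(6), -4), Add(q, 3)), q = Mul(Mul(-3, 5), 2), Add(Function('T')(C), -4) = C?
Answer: 95603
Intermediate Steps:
Function('T')(C) = Add(4, C)
q = -30 (q = Mul(-15, 2) = -30)
Y = -162 (Y = Mul(Add(Add(4, 6), -4), Add(-30, 3)) = Mul(Add(10, -4), -27) = Mul(6, -27) = -162)
l = -69355
Function('y')(B, g) = 26248 (Function('y')(B, g) = Add(4, Pow(-162, 2)) = Add(4, 26244) = 26248)
Add(Function('y')(622, -570), Mul(-1, l)) = Add(26248, Mul(-1, -69355)) = Add(26248, 69355) = 95603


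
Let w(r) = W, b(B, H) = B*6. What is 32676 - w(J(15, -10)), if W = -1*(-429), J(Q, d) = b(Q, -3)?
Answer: 32247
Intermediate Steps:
b(B, H) = 6*B
J(Q, d) = 6*Q
W = 429
w(r) = 429
32676 - w(J(15, -10)) = 32676 - 1*429 = 32676 - 429 = 32247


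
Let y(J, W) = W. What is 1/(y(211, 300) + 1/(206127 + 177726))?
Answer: 383853/115155901 ≈ 0.0033333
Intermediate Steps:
1/(y(211, 300) + 1/(206127 + 177726)) = 1/(300 + 1/(206127 + 177726)) = 1/(300 + 1/383853) = 1/(115155901/383853) = 383853/115155901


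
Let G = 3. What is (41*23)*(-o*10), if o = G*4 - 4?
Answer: -75440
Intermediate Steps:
o = 8 (o = 3*4 - 4 = 12 - 4 = 8)
(41*23)*(-o*10) = (41*23)*(-1*8*10) = 943*(-8*10) = 943*(-80) = -75440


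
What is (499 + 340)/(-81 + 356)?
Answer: 839/275 ≈ 3.0509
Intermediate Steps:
(499 + 340)/(-81 + 356) = 839/275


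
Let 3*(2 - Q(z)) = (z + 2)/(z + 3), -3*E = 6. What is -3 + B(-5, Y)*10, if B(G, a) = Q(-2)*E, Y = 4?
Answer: -43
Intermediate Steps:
E = -2 (E = -⅓*6 = -2)
Q(z) = 2 - (2 + z)/(3*(3 + z)) (Q(z) = 2 - (z + 2)/(3*(z + 3)) = 2 - (2 + z)/(3*(3 + z)))
B(G, a) = -4 (B(G, a) = ((16 + 5*(-2))/(3*(3 - 2)))*(-2) = ((⅓)*(16 - 10)/1)*(-2) = ((⅓)*1*6)*(-2) = 2*(-2) = -4)
-3 + B(-5, Y)*10 = -3 - 4*10 = -3 - 40 = -43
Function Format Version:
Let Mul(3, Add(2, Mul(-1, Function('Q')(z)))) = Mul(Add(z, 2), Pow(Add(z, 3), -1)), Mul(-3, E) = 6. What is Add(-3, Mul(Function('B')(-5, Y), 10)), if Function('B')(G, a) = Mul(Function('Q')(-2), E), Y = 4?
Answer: -43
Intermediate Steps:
E = -2 (E = Mul(Rational(-1, 3), 6) = -2)
Function('Q')(z) = Add(2, Mul(Rational(-1, 3), Pow(Add(3, z), -1), Add(2, z))) (Function('Q')(z) = Add(2, Mul(Rational(-1, 3), Mul(Add(z, 2), Pow(Add(z, 3), -1)))) = Add(2, Mul(Rational(-1, 3), Mul(Add(2, z), Pow(Add(3, z), -1)))) = Add(2, Mul(Rational(-1, 3), Mul(Pow(Add(3, z), -1), Add(2, z)))) = Add(2, Mul(Rational(-1, 3), Pow(Add(3, z), -1), Add(2, z))))
Function('B')(G, a) = -4 (Function('B')(G, a) = Mul(Mul(Rational(1, 3), Pow(Add(3, -2), -1), Add(16, Mul(5, -2))), -2) = Mul(Mul(Rational(1, 3), Pow(1, -1), Add(16, -10)), -2) = Mul(Mul(Rational(1, 3), 1, 6), -2) = Mul(2, -2) = -4)
Add(-3, Mul(Function('B')(-5, Y), 10)) = Add(-3, Mul(-4, 10)) = Add(-3, -40) = -43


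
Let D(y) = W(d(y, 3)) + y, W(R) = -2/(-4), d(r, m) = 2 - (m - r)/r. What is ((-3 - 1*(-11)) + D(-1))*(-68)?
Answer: -510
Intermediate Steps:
d(r, m) = 2 - (m - r)/r
W(R) = 1/2 (W(R) = -2*(-1/4) = 1/2)
D(y) = 1/2 + y
((-3 - 1*(-11)) + D(-1))*(-68) = ((-3 - 1*(-11)) + (1/2 - 1))*(-68) = ((-3 + 11) - 1/2)*(-68) = (8 - 1/2)*(-68) = (15/2)*(-68) = -510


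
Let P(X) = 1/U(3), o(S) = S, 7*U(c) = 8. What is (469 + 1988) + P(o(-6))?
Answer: 19663/8 ≈ 2457.9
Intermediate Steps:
U(c) = 8/7 (U(c) = (⅐)*8 = 8/7)
P(X) = 7/8 (P(X) = 1/(8/7) = 7/8)
(469 + 1988) + P(o(-6)) = (469 + 1988) + 7/8 = 2457 + 7/8 = 19663/8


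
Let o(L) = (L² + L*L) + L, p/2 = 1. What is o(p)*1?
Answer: 10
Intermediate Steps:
p = 2 (p = 2*1 = 2)
o(L) = L + 2*L² (o(L) = (L² + L²) + L = 2*L² + L = L + 2*L²)
o(p)*1 = (2*(1 + 2*2))*1 = (2*(1 + 4))*1 = (2*5)*1 = 10*1 = 10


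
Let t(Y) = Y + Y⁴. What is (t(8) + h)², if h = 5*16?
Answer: 17505856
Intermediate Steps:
h = 80
(t(8) + h)² = ((8 + 8⁴) + 80)² = ((8 + 4096) + 80)² = (4104 + 80)² = 4184² = 17505856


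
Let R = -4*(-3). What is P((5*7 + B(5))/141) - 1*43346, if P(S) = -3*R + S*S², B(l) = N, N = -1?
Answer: -121609294118/2803221 ≈ -43382.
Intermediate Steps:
B(l) = -1
R = 12
P(S) = -36 + S³ (P(S) = -3*12 + S*S² = -36 + S³)
P((5*7 + B(5))/141) - 1*43346 = (-36 + ((5*7 - 1)/141)³) - 1*43346 = (-36 + ((35 - 1)*(1/141))³) - 43346 = (-36 + (34*(1/141))³) - 43346 = (-36 + (34/141)³) - 43346 = (-36 + 39304/2803221) - 43346 = -100876652/2803221 - 43346 = -121609294118/2803221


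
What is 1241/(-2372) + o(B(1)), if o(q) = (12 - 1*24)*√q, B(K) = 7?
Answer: -1241/2372 - 12*√7 ≈ -32.272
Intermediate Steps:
o(q) = -12*√q (o(q) = (12 - 24)*√q = -12*√q)
1241/(-2372) + o(B(1)) = 1241/(-2372) - 12*√7 = 1241*(-1/2372) - 12*√7 = -1241/2372 - 12*√7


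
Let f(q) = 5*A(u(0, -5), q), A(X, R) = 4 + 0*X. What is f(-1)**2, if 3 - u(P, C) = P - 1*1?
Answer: 400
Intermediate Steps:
u(P, C) = 4 - P (u(P, C) = 3 - (P - 1*1) = 3 - (P - 1) = 3 - (-1 + P) = 3 + (1 - P) = 4 - P)
A(X, R) = 4 (A(X, R) = 4 + 0 = 4)
f(q) = 20 (f(q) = 5*4 = 20)
f(-1)**2 = 20**2 = 400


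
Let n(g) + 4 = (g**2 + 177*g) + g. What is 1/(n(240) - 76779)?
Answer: 1/23537 ≈ 4.2486e-5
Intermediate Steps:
n(g) = -4 + g**2 + 178*g (n(g) = -4 + ((g**2 + 177*g) + g) = -4 + (g**2 + 178*g) = -4 + g**2 + 178*g)
1/(n(240) - 76779) = 1/((-4 + 240**2 + 178*240) - 76779) = 1/((-4 + 57600 + 42720) - 76779) = 1/(100316 - 76779) = 1/23537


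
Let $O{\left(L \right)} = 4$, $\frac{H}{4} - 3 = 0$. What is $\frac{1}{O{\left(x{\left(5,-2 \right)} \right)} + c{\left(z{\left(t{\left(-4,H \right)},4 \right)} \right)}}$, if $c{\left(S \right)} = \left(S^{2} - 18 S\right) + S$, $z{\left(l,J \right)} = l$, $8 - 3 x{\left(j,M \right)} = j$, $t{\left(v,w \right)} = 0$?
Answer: $\frac{1}{4} \approx 0.25$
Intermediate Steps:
$H = 12$ ($H = 12 + 4 \cdot 0 = 12 + 0 = 12$)
$x{\left(j,M \right)} = \frac{8}{3} - \frac{j}{3}$
$c{\left(S \right)} = S^{2} - 17 S$
$\frac{1}{O{\left(x{\left(5,-2 \right)} \right)} + c{\left(z{\left(t{\left(-4,H \right)},4 \right)} \right)}} = \frac{1}{4 + 0 \left(-17 + 0\right)} = \frac{1}{4 + 0 \left(-17\right)} = \frac{1}{4 + 0} = \frac{1}{4}$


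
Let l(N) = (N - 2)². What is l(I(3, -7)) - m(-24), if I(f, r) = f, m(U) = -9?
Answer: 10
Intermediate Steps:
l(N) = (-2 + N)²
l(I(3, -7)) - m(-24) = (-2 + 3)² - 1*(-9) = 1² + 9 = 1 + 9 = 10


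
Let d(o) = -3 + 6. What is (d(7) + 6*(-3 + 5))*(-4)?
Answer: -60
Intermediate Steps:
d(o) = 3
(d(7) + 6*(-3 + 5))*(-4) = (3 + 6*(-3 + 5))*(-4) = (3 + 6*2)*(-4) = (3 + 12)*(-4) = 15*(-4) = -60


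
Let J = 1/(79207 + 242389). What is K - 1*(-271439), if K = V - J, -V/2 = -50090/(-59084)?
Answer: 1289407138741933/4750294516 ≈ 2.7144e+5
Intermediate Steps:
V = -25045/14771 (V = -(-100180)/(-59084) = -(-100180)*(-1)/59084 = -2*25045/29542 = -25045/14771 ≈ -1.6956)
J = 1/321596 ≈ 3.1095e-6
K = -8054386591/4750294516 (K = -25045/14771 - 1*1/321596 = -25045/14771 - 1/321596 = -8054386591/4750294516 ≈ -1.6956)
K - 1*(-271439) = -8054386591/4750294516 - 1*(-271439) = -8054386591/4750294516 + 271439 = 1289407138741933/4750294516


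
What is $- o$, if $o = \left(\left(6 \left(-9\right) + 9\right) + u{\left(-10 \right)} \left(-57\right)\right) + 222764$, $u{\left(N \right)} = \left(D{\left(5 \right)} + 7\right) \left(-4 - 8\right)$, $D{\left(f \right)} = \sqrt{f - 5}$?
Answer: $-227507$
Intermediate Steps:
$D{\left(f \right)} = \sqrt{-5 + f}$
$u{\left(N \right)} = -84$ ($u{\left(N \right)} = \left(\sqrt{-5 + 5} + 7\right) \left(-4 - 8\right) = \left(\sqrt{0} + 7\right) \left(-12\right) = \left(0 + 7\right) \left(-12\right) = 7 \left(-12\right) = -84$)
$o = 227507$ ($o = \left(\left(6 \left(-9\right) + 9\right) - -4788\right) + 222764 = \left(\left(-54 + 9\right) + 4788\right) + 222764 = \left(-45 + 4788\right) + 222764 = 4743 + 222764 = 227507$)
$- o = \left(-1\right) 227507 = -227507$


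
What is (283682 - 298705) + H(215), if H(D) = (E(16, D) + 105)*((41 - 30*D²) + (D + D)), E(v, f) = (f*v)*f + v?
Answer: -1025459703182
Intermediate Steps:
E(v, f) = v + v*f² (E(v, f) = v*f² + v = v + v*f²)
H(D) = (121 + 16*D²)*(41 - 30*D² + 2*D) (H(D) = (16*(1 + D²) + 105)*((41 - 30*D²) + (D + D)) = ((16 + 16*D²) + 105)*((41 - 30*D²) + 2*D) = (121 + 16*D²)*(41 - 30*D² + 2*D))
(283682 - 298705) + H(215) = (283682 - 298705) + (4961 - 2974*215² - 480*215⁴ + 32*215³ + 242*215) = -15023 + (4961 - 2974*46225 - 480*2136750625 + 32*9938375 + 52030) = -15023 + (4961 - 137473150 - 1025640300000 + 318028000 + 52030) = -15023 - 1025459688159 = -1025459703182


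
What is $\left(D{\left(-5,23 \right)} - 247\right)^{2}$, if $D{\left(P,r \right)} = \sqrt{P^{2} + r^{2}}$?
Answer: $\left(247 - \sqrt{554}\right)^{2} \approx 49936.0$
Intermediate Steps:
$\left(D{\left(-5,23 \right)} - 247\right)^{2} = \left(\sqrt{\left(-5\right)^{2} + 23^{2}} - 247\right)^{2} = \left(\sqrt{25 + 529} - 247\right)^{2} = \left(\sqrt{554} - 247\right)^{2} = \left(-247 + \sqrt{554}\right)^{2}$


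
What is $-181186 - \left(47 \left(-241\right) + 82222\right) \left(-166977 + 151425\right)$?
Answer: $1102377854$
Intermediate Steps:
$-181186 - \left(47 \left(-241\right) + 82222\right) \left(-166977 + 151425\right) = -181186 - \left(-11327 + 82222\right) \left(-15552\right) = -181186 - 70895 \left(-15552\right) = -181186 - -1102559040 = -181186 + 1102559040 = 1102377854$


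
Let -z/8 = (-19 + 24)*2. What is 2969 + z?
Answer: 2889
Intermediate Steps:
z = -80 (z = -8*(-19 + 24)*2 = -40*2 = -8*10 = -80)
2969 + z = 2969 - 80 = 2889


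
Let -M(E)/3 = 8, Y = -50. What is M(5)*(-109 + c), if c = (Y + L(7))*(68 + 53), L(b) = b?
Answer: 127488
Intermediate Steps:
M(E) = -24 (M(E) = -3*8 = -24)
c = -5203 (c = (-50 + 7)*(68 + 53) = -43*121 = -5203)
M(5)*(-109 + c) = -24*(-109 - 5203) = -24*(-5312) = 127488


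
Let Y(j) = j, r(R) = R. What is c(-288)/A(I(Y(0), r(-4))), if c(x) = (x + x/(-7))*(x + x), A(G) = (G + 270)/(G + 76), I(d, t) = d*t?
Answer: 1400832/35 ≈ 40024.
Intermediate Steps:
A(G) = (270 + G)/(76 + G)
c(x) = 12*x²/7 (c(x) = (x + x*(-⅐))*(2*x) = (x - x/7)*(2*x) = (6*x/7)*(2*x) = 12*x²/7)
c(-288)/A(I(Y(0), r(-4))) = ((12/7)*(-288)²)/(((270 + 0*(-4))/(76 + 0*(-4)))) = ((12/7)*82944)/(((270 + 0)/(76 + 0))) = 995328/(7*((270/76))) = 995328/(7*(((1/76)*270))) = 995328/(7*(135/38)) = (995328/7)*(38/135) = 1400832/35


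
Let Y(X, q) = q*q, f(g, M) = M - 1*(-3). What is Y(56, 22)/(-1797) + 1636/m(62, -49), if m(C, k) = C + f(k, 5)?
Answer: 1453006/62895 ≈ 23.102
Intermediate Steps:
f(g, M) = 3 + M (f(g, M) = M + 3 = 3 + M)
m(C, k) = 8 + C (m(C, k) = C + (3 + 5) = C + 8 = 8 + C)
Y(X, q) = q²
Y(56, 22)/(-1797) + 1636/m(62, -49) = 22²/(-1797) + 1636/(8 + 62) = 484*(-1/1797) + 1636/70 = -484/1797 + 1636*(1/70) = -484/1797 + 818/35 = 1453006/62895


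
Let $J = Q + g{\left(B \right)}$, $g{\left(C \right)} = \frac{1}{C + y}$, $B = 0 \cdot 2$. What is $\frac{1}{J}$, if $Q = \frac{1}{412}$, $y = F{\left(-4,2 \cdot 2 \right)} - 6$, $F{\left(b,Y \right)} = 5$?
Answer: $- \frac{412}{411} \approx -1.0024$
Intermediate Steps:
$B = 0$
$y = -1$ ($y = 5 - 6 = -1$)
$g{\left(C \right)} = \frac{1}{-1 + C}$ ($g{\left(C \right)} = \frac{1}{C - 1} = \frac{1}{-1 + C}$)
$Q = \frac{1}{412} \approx 0.0024272$
$J = - \frac{411}{412}$ ($J = \frac{1}{412} + \frac{1}{-1 + 0} = \frac{1}{412} + \frac{1}{-1} = \frac{1}{412} - 1 = - \frac{411}{412} \approx -0.99757$)
$\frac{1}{J} = \frac{1}{- \frac{411}{412}} = - \frac{412}{411}$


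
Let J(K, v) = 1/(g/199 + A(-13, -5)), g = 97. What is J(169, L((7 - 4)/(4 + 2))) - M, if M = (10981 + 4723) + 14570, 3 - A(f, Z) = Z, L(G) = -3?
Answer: -51132587/1689 ≈ -30274.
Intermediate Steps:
A(f, Z) = 3 - Z
J(K, v) = 199/1689 (J(K, v) = 1/(97/199 + (3 - 1*(-5))) = 1/(97*(1/199) + (3 + 5)) = 1/(97/199 + 8) = 1/(1689/199) = 199/1689)
M = 30274 (M = 15704 + 14570 = 30274)
J(169, L((7 - 4)/(4 + 2))) - M = 199/1689 - 1*30274 = 199/1689 - 30274 = -51132587/1689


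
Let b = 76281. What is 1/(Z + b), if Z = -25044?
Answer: 1/51237 ≈ 1.9517e-5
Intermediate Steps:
1/(Z + b) = 1/(-25044 + 76281) = 1/51237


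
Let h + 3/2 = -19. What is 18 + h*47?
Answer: -1891/2 ≈ -945.50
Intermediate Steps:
h = -41/2 (h = -3/2 - 19 = -41/2 ≈ -20.500)
18 + h*47 = 18 - 41/2*47 = 18 - 1927/2 = -1891/2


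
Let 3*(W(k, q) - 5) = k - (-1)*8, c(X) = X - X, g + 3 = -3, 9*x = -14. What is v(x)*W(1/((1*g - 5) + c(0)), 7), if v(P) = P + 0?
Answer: -392/33 ≈ -11.879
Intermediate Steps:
x = -14/9 (x = (⅑)*(-14) = -14/9 ≈ -1.5556)
g = -6 (g = -3 - 3 = -6)
c(X) = 0
v(P) = P
W(k, q) = 23/3 + k/3 (W(k, q) = 5 + (k - (-1)*8)/3 = 5 + (k - 1*(-8))/3 = 5 + (k + 8)/3 = 5 + (8 + k)/3 = 5 + (8/3 + k/3) = 23/3 + k/3)
v(x)*W(1/((1*g - 5) + c(0)), 7) = -14*(23/3 + 1/(3*((1*(-6) - 5) + 0)))/9 = -14*(23/3 + 1/(3*((-6 - 5) + 0)))/9 = -14*(23/3 + 1/(3*(-11 + 0)))/9 = -14*(23/3 + (⅓)/(-11))/9 = -14*(23/3 + (⅓)*(-1/11))/9 = -14*(23/3 - 1/33)/9 = -14/9*84/11 = -392/33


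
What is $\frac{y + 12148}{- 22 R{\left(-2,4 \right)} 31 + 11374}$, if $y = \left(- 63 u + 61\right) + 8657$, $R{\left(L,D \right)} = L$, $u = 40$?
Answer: $\frac{9173}{6369} \approx 1.4403$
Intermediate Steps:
$y = 6198$ ($y = \left(\left(-63\right) 40 + 61\right) + 8657 = \left(-2520 + 61\right) + 8657 = -2459 + 8657 = 6198$)
$\frac{y + 12148}{- 22 R{\left(-2,4 \right)} 31 + 11374} = \frac{6198 + 12148}{\left(-22\right) \left(-2\right) 31 + 11374} = \frac{18346}{44 \cdot 31 + 11374} = \frac{18346}{1364 + 11374} = \frac{18346}{12738} = 18346 \cdot \frac{1}{12738} = \frac{9173}{6369}$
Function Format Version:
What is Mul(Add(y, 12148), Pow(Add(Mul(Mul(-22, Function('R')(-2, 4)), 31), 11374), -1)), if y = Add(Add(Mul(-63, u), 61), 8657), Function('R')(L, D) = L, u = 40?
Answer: Rational(9173, 6369) ≈ 1.4403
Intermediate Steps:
y = 6198 (y = Add(Add(Mul(-63, 40), 61), 8657) = Add(Add(-2520, 61), 8657) = Add(-2459, 8657) = 6198)
Mul(Add(y, 12148), Pow(Add(Mul(Mul(-22, Function('R')(-2, 4)), 31), 11374), -1)) = Mul(Add(6198, 12148), Pow(Add(Mul(Mul(-22, -2), 31), 11374), -1)) = Mul(18346, Pow(Add(Mul(44, 31), 11374), -1)) = Mul(18346, Pow(Add(1364, 11374), -1)) = Mul(18346, Pow(12738, -1)) = Mul(18346, Rational(1, 12738)) = Rational(9173, 6369)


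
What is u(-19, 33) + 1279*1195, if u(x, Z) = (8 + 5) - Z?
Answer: 1528385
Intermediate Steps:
u(x, Z) = 13 - Z
u(-19, 33) + 1279*1195 = (13 - 1*33) + 1279*1195 = (13 - 33) + 1528405 = -20 + 1528405 = 1528385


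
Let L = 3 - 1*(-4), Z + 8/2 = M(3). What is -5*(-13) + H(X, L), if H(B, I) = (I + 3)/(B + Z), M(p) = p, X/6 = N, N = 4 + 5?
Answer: 3455/53 ≈ 65.189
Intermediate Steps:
N = 9
X = 54 (X = 6*9 = 54)
Z = -1 (Z = -4 + 3 = -1)
L = 7 (L = 3 + 4 = 7)
H(B, I) = (3 + I)/(-1 + B) (H(B, I) = (I + 3)/(B - 1) = (3 + I)/(-1 + B))
-5*(-13) + H(X, L) = -5*(-13) + (3 + 7)/(-1 + 54) = 65 + 10/53 = 3455/53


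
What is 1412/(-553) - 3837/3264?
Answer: -2243543/601664 ≈ -3.7289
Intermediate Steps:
1412/(-553) - 3837/3264 = 1412*(-1/553) - 3837*1/3264 = -1412/553 - 1279/1088 = -2243543/601664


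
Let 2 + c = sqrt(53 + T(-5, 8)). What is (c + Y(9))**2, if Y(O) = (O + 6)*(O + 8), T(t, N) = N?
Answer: (253 + sqrt(61))**2 ≈ 68022.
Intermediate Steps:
Y(O) = (6 + O)*(8 + O)
c = -2 + sqrt(61) (c = -2 + sqrt(53 + 8) = -2 + sqrt(61) ≈ 5.8102)
(c + Y(9))**2 = ((-2 + sqrt(61)) + (48 + 9**2 + 14*9))**2 = ((-2 + sqrt(61)) + (48 + 81 + 126))**2 = ((-2 + sqrt(61)) + 255)**2 = (253 + sqrt(61))**2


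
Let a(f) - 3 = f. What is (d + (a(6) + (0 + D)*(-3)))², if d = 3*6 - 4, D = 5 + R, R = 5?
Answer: 49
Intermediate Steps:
D = 10 (D = 5 + 5 = 10)
a(f) = 3 + f
d = 14 (d = 18 - 4 = 14)
(d + (a(6) + (0 + D)*(-3)))² = (14 + ((3 + 6) + (0 + 10)*(-3)))² = (14 + (9 + 10*(-3)))² = (14 + (9 - 30))² = (14 - 21)² = (-7)² = 49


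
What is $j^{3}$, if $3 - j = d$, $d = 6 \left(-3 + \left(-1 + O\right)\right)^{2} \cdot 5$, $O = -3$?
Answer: $-3157114563$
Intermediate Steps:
$d = 1470$ ($d = 6 \left(-3 - 4\right)^{2} \cdot 5 = 6 \left(-7\right)^{2} \cdot 5 = 6 \cdot 49 \cdot 5 = 294 \cdot 5 = 1470$)
$j = -1467$ ($j = 3 - 1470 = -1467$)
$j^{3} = \left(-1467\right)^{3} = -3157114563$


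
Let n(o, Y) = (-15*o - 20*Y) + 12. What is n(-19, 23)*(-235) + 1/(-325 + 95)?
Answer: 8810149/230 ≈ 38305.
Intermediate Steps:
n(o, Y) = 12 - 20*Y - 15*o (n(o, Y) = (-20*Y - 15*o) + 12 = 12 - 20*Y - 15*o)
n(-19, 23)*(-235) + 1/(-325 + 95) = (12 - 20*23 - 15*(-19))*(-235) + 1/(-325 + 95) = (12 - 460 + 285)*(-235) + 1/(-230) = -163*(-235) - 1/230 = 38305 - 1/230 = 8810149/230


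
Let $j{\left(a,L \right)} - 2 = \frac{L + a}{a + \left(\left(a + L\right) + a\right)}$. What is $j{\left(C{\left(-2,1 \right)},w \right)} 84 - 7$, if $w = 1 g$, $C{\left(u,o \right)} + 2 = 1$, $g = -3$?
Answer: $217$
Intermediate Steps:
$C{\left(u,o \right)} = -1$ ($C{\left(u,o \right)} = -2 + 1 = -1$)
$w = -3$ ($w = 1 \left(-3\right) = -3$)
$j{\left(a,L \right)} = 2 + \frac{L + a}{L + 3 a}$ ($j{\left(a,L \right)} = 2 + \frac{L + a}{a + \left(\left(a + L\right) + a\right)} = 2 + \frac{L + a}{a + \left(\left(L + a\right) + a\right)} = 2 + \frac{L + a}{a + \left(L + 2 a\right)} = 2 + \frac{L + a}{L + 3 a}$)
$j{\left(C{\left(-2,1 \right)},w \right)} 84 - 7 = \frac{3 \left(-3\right) + 7 \left(-1\right)}{-3 + 3 \left(-1\right)} 84 - 7 = \frac{-9 - 7}{-3 - 3} \cdot 84 - 7 = \frac{1}{-6} \left(-16\right) 84 - 7 = \left(- \frac{1}{6}\right) \left(-16\right) 84 - 7 = \frac{8}{3} \cdot 84 - 7 = 224 - 7 = 217$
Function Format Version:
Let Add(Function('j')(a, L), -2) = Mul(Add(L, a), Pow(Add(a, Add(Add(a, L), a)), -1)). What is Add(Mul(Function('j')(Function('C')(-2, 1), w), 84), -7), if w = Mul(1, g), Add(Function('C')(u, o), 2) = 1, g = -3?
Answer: 217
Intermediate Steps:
Function('C')(u, o) = -1 (Function('C')(u, o) = Add(-2, 1) = -1)
w = -3 (w = Mul(1, -3) = -3)
Function('j')(a, L) = Add(2, Mul(Pow(Add(L, Mul(3, a)), -1), Add(L, a))) (Function('j')(a, L) = Add(2, Mul(Add(L, a), Pow(Add(a, Add(Add(a, L), a)), -1))) = Add(2, Mul(Add(L, a), Pow(Add(a, Add(Add(L, a), a)), -1))) = Add(2, Mul(Add(L, a), Pow(Add(a, Add(L, Mul(2, a))), -1))) = Add(2, Mul(Add(L, a), Pow(Add(L, Mul(3, a)), -1))) = Add(2, Mul(Pow(Add(L, Mul(3, a)), -1), Add(L, a))))
Add(Mul(Function('j')(Function('C')(-2, 1), w), 84), -7) = Add(Mul(Mul(Pow(Add(-3, Mul(3, -1)), -1), Add(Mul(3, -3), Mul(7, -1))), 84), -7) = Add(Mul(Mul(Pow(Add(-3, -3), -1), Add(-9, -7)), 84), -7) = Add(Mul(Mul(Pow(-6, -1), -16), 84), -7) = Add(Mul(Mul(Rational(-1, 6), -16), 84), -7) = Add(Mul(Rational(8, 3), 84), -7) = Add(224, -7) = 217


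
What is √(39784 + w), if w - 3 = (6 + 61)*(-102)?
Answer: √32953 ≈ 181.53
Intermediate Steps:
w = -6831 (w = 3 + (6 + 61)*(-102) = 3 + 67*(-102) = 3 - 6834 = -6831)
√(39784 + w) = √(39784 - 6831) = √32953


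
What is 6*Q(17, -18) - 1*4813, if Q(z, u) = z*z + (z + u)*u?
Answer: -2971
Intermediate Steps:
Q(z, u) = z² + u*(u + z) (Q(z, u) = z² + (u + z)*u = z² + u*(u + z))
6*Q(17, -18) - 1*4813 = 6*((-18)² + 17² - 18*17) - 1*4813 = 6*(324 + 289 - 306) - 4813 = 6*307 - 4813 = 1842 - 4813 = -2971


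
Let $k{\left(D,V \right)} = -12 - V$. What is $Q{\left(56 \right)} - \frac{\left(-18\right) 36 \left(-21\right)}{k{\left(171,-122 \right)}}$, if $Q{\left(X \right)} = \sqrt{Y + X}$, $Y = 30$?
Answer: $- \frac{6804}{55} + \sqrt{86} \approx -114.44$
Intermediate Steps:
$Q{\left(X \right)} = \sqrt{30 + X}$
$Q{\left(56 \right)} - \frac{\left(-18\right) 36 \left(-21\right)}{k{\left(171,-122 \right)}} = \sqrt{30 + 56} - \frac{\left(-18\right) 36 \left(-21\right)}{-12 - -122} = \sqrt{86} - \frac{\left(-648\right) \left(-21\right)}{-12 + 122} = \sqrt{86} - \frac{13608}{110} = \sqrt{86} - 13608 \cdot \frac{1}{110} = \sqrt{86} - \frac{6804}{55} = - \frac{6804}{55} + \sqrt{86}$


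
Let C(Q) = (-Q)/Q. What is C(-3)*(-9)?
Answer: 9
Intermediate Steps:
C(Q) = -1
C(-3)*(-9) = -1*(-9) = 9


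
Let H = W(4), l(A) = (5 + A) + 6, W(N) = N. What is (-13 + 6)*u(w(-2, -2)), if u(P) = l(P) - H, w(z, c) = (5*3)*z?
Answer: 161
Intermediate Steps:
l(A) = 11 + A
w(z, c) = 15*z
H = 4
u(P) = 7 + P (u(P) = (11 + P) - 1*4 = (11 + P) - 4 = 7 + P)
(-13 + 6)*u(w(-2, -2)) = (-13 + 6)*(7 + 15*(-2)) = -7*(7 - 30) = -7*(-23) = 161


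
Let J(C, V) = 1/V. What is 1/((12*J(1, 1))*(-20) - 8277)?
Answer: -1/8517 ≈ -0.00011741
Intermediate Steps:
1/((12*J(1, 1))*(-20) - 8277) = 1/((12/1)*(-20) - 8277) = 1/((12*1)*(-20) - 8277) = 1/(12*(-20) - 8277) = 1/(-240 - 8277) = 1/(-8517) = -1/8517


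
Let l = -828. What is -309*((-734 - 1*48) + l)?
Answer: 497490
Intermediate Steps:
-309*((-734 - 1*48) + l) = -309*((-734 - 1*48) - 828) = -309*((-734 - 48) - 828) = -309*(-782 - 828) = -309*(-1610) = 497490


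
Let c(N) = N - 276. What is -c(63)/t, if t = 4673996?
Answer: 213/4673996 ≈ 4.5571e-5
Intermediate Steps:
c(N) = -276 + N
-c(63)/t = -(-276 + 63)/4673996 = -(-213)/4673996 = -1*(-213/4673996) = 213/4673996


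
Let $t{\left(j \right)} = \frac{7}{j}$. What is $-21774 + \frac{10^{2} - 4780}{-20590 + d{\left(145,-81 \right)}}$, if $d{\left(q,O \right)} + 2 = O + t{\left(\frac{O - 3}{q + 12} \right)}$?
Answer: $- \frac{5404969182}{248233} \approx -21774.0$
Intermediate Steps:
$d{\left(q,O \right)} = -2 + O + \frac{7 \left(12 + q\right)}{-3 + O}$ ($d{\left(q,O \right)} = -2 + \left(O + \frac{7}{\left(O - 3\right) \frac{1}{q + 12}}\right) = -2 + \left(O + \frac{7}{\left(-3 + O\right) \frac{1}{12 + q}}\right) = -2 + \left(O + \frac{7}{\frac{1}{12 + q} \left(-3 + O\right)}\right) = -2 + \left(O + 7 \frac{12 + q}{-3 + O}\right) = -2 + \left(O + \frac{7 \left(12 + q\right)}{-3 + O}\right) = -2 + O + \frac{7 \left(12 + q\right)}{-3 + O}$)
$-21774 + \frac{10^{2} - 4780}{-20590 + d{\left(145,-81 \right)}} = -21774 + \frac{10^{2} - 4780}{-20590 + \frac{84 + 7 \cdot 145 + \left(-3 - 81\right) \left(-2 - 81\right)}{-3 - 81}} = -21774 + \frac{100 - 4780}{-20590 + \frac{84 + 1015 - -6972}{-84}} = -21774 - \frac{4680}{-20590 - \frac{84 + 1015 + 6972}{84}} = -21774 - \frac{4680}{-20590 - \frac{1153}{12}} = -21774 - \frac{4680}{- \frac{248233}{12}} = -21774 - - \frac{56160}{248233} = -21774 + \frac{56160}{248233} = - \frac{5404969182}{248233}$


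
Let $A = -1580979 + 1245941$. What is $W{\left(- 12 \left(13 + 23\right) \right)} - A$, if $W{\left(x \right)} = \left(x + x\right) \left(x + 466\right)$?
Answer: $305662$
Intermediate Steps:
$A = -335038$
$W{\left(x \right)} = 2 x \left(466 + x\right)$
$W{\left(- 12 \left(13 + 23\right) \right)} - A = 2 \left(- 12 \left(13 + 23\right)\right) \left(466 - 12 \left(13 + 23\right)\right) - -335038 = 2 \left(\left(-12\right) 36\right) \left(466 - 432\right) + 335038 = 2 \left(-432\right) \left(466 - 432\right) + 335038 = 2 \left(-432\right) 34 + 335038 = -29376 + 335038 = 305662$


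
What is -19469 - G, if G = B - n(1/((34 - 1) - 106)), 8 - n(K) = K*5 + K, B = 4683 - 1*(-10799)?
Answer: -2550833/73 ≈ -34943.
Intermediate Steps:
B = 15482 (B = 4683 + 10799 = 15482)
n(K) = 8 - 6*K (n(K) = 8 - (K*5 + K) = 8 - (5*K + K) = 8 - 6*K)
G = 1129596/73 (G = 15482 - (8 - 6/((34 - 1) - 106)) = 15482 - (8 - 6/(33 - 106)) = 15482 - (8 - 6/(-73)) = 15482 - (8 - 6*(-1/73)) = 15482 - (8 + 6/73) = 15482 - 1*590/73 = 15482 - 590/73 = 1129596/73 ≈ 15474.)
-19469 - G = -19469 - 1*1129596/73 = -19469 - 1129596/73 = -2550833/73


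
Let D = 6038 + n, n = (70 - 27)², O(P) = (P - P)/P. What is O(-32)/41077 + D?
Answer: 7887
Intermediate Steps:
O(P) = 0 (O(P) = 0/P = 0)
n = 1849 (n = 43² = 1849)
D = 7887 (D = 6038 + 1849 = 7887)
O(-32)/41077 + D = 0/41077 + 7887 = 0*(1/41077) + 7887 = 0 + 7887 = 7887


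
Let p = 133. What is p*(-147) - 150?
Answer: -19701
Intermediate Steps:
p*(-147) - 150 = 133*(-147) - 150 = -19551 - 150 = -19701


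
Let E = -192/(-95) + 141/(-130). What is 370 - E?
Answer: 911587/2470 ≈ 369.06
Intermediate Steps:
E = 2313/2470 (E = -192*(-1/95) + 141*(-1/130) = 192/95 - 141/130 = 2313/2470 ≈ 0.93644)
370 - E = 370 - 1*2313/2470 = 370 - 2313/2470 = 911587/2470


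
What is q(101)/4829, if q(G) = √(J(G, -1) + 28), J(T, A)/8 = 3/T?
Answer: 2*√72013/487729 ≈ 0.0011004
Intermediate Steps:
J(T, A) = 24/T (J(T, A) = 8*(3/T) = 24/T)
q(G) = √(28 + 24/G) (q(G) = √(24/G + 28) = √(28 + 24/G))
q(101)/4829 = (2*√(7 + 6/101))/4829 = (2*√(7 + 6*(1/101)))*(1/4829) = (2*√(7 + 6/101))*(1/4829) = (2*√(713/101))*(1/4829) = (2*(√72013/101))*(1/4829) = (2*√72013/101)*(1/4829) = 2*√72013/487729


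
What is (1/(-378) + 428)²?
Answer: 26173739089/142884 ≈ 1.8318e+5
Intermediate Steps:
(1/(-378) + 428)² = (-1/378 + 428)² = (161783/378)² = 26173739089/142884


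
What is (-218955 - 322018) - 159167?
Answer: -700140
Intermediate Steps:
(-218955 - 322018) - 159167 = -540973 - 159167 = -700140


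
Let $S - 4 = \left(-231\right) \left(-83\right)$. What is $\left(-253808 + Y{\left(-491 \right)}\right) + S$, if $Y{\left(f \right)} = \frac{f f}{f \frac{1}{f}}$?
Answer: $6450$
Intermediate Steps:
$Y{\left(f \right)} = f^{2}$ ($Y{\left(f \right)} = \frac{f^{2}}{1} = f^{2} \cdot 1 = f^{2}$)
$S = 19177$ ($S = 4 - -19173 = 4 + 19173 = 19177$)
$\left(-253808 + Y{\left(-491 \right)}\right) + S = \left(-253808 + \left(-491\right)^{2}\right) + 19177 = \left(-253808 + 241081\right) + 19177 = -12727 + 19177 = 6450$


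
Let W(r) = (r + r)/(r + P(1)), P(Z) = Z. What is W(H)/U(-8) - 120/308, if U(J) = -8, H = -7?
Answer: -1259/1848 ≈ -0.68128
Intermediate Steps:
W(r) = 2*r/(1 + r) (W(r) = (r + r)/(r + 1) = (2*r)/(1 + r) = 2*r/(1 + r))
W(H)/U(-8) - 120/308 = (2*(-7)/(1 - 7))/(-8) - 120/308 = (2*(-7)/(-6))*(-⅛) - 120*1/308 = (2*(-7)*(-⅙))*(-⅛) - 30/77 = (7/3)*(-⅛) - 30/77 = -7/24 - 30/77 = -1259/1848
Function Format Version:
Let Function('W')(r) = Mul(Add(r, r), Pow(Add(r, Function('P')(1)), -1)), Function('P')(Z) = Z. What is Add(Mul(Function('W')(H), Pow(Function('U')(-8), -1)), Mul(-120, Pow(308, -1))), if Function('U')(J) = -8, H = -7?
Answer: Rational(-1259, 1848) ≈ -0.68128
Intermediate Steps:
Function('W')(r) = Mul(2, r, Pow(Add(1, r), -1)) (Function('W')(r) = Mul(Add(r, r), Pow(Add(r, 1), -1)) = Mul(Mul(2, r), Pow(Add(1, r), -1)) = Mul(2, r, Pow(Add(1, r), -1)))
Add(Mul(Function('W')(H), Pow(Function('U')(-8), -1)), Mul(-120, Pow(308, -1))) = Add(Mul(Mul(2, -7, Pow(Add(1, -7), -1)), Pow(-8, -1)), Mul(-120, Pow(308, -1))) = Add(Mul(Mul(2, -7, Pow(-6, -1)), Rational(-1, 8)), Mul(-120, Rational(1, 308))) = Add(Mul(Mul(2, -7, Rational(-1, 6)), Rational(-1, 8)), Rational(-30, 77)) = Add(Mul(Rational(7, 3), Rational(-1, 8)), Rational(-30, 77)) = Add(Rational(-7, 24), Rational(-30, 77)) = Rational(-1259, 1848)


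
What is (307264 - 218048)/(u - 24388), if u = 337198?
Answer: 44608/156405 ≈ 0.28521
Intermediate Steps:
(307264 - 218048)/(u - 24388) = (307264 - 218048)/(337198 - 24388) = 89216/312810 = 89216*(1/312810) = 44608/156405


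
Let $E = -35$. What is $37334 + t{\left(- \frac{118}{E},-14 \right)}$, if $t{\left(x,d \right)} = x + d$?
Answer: $\frac{1306318}{35} \approx 37323.0$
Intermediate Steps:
$t{\left(x,d \right)} = d + x$
$37334 + t{\left(- \frac{118}{E},-14 \right)} = 37334 - \left(14 + \frac{118}{-35}\right) = 37334 - \frac{372}{35} = \frac{1306318}{35}$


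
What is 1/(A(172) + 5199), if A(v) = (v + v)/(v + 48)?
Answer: 55/286031 ≈ 0.00019229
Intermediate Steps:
A(v) = 2*v/(48 + v) (A(v) = (2*v)/(48 + v) = 2*v/(48 + v))
1/(A(172) + 5199) = 1/(2*172/(48 + 172) + 5199) = 1/(2*172/220 + 5199) = 1/(2*172*(1/220) + 5199) = 1/(86/55 + 5199) = 1/(286031/55) = 55/286031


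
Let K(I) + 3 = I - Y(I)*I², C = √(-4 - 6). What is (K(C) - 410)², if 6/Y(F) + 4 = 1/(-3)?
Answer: 30789711/169 - 11098*I*√10/13 ≈ 1.8219e+5 - 2699.6*I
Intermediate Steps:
C = I*√10 (C = √(-10) = I*√10 ≈ 3.1623*I)
Y(F) = -18/13 (Y(F) = 6/(-4 + 1/(-3)) = 6/(-4 - ⅓) = 6/(-13/3) = 6*(-3/13) = -18/13)
K(I) = -3 + I + 18*I²/13 (K(I) = -3 + (I - (-18)*I²/13) = -3 + (I + 18*I²/13) = -3 + I + 18*I²/13)
(K(C) - 410)² = ((-3 + I*√10 + 18*(I*√10)²/13) - 410)² = ((-3 + I*√10 + (18/13)*(-10)) - 410)² = ((-3 + I*√10 - 180/13) - 410)² = ((-219/13 + I*√10) - 410)² = (-5549/13 + I*√10)²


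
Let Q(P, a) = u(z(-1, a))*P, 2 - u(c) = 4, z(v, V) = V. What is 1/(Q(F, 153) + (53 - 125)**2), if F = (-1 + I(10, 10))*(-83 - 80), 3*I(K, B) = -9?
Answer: 1/3880 ≈ 0.00025773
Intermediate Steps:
u(c) = -2 (u(c) = 2 - 1*4 = 2 - 4 = -2)
I(K, B) = -3 (I(K, B) = (1/3)*(-9) = -3)
F = 652 (F = (-1 - 3)*(-83 - 80) = -4*(-163) = 652)
Q(P, a) = -2*P
1/(Q(F, 153) + (53 - 125)**2) = 1/(-2*652 + (53 - 125)**2) = 1/(-1304 + (-72)**2) = 1/(-1304 + 5184) = 1/3880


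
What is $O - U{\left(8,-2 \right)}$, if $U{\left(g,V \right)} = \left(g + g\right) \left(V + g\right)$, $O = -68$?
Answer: $-164$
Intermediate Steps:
$U{\left(g,V \right)} = 2 g \left(V + g\right)$
$O - U{\left(8,-2 \right)} = -68 - 2 \cdot 8 \left(-2 + 8\right) = -68 - 2 \cdot 8 \cdot 6 = -68 - 96 = -164$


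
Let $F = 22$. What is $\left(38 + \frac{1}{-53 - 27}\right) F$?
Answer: $\frac{33429}{40} \approx 835.72$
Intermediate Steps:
$\left(38 + \frac{1}{-53 - 27}\right) F = \left(38 + \frac{1}{-53 - 27}\right) 22 = \left(38 + \frac{1}{-80}\right) 22 = \left(38 - \frac{1}{80}\right) 22 = \frac{3039}{80} \cdot 22 = \frac{33429}{40}$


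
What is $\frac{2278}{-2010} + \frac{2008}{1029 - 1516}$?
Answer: $- \frac{38399}{7305} \approx -5.2565$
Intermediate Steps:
$\frac{2278}{-2010} + \frac{2008}{1029 - 1516} = 2278 \left(- \frac{1}{2010}\right) + \frac{2008}{1029 - 1516} = - \frac{17}{15} + \frac{2008}{-487} = - \frac{17}{15} + 2008 \left(- \frac{1}{487}\right) = - \frac{17}{15} - \frac{2008}{487} = - \frac{38399}{7305}$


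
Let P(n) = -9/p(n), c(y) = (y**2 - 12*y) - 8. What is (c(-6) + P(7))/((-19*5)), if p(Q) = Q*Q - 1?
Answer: -1597/1520 ≈ -1.0507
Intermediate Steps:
c(y) = -8 + y**2 - 12*y
p(Q) = -1 + Q**2 (p(Q) = Q**2 - 1 = -1 + Q**2)
P(n) = -9/(-1 + n**2)
(c(-6) + P(7))/((-19*5)) = ((-8 + (-6)**2 - 12*(-6)) - 9/(-1 + 7**2))/((-19*5)) = ((-8 + 36 + 72) - 9/(-1 + 49))/(-95) = (100 - 9/48)*(-1/95) = (100 - 9*1/48)*(-1/95) = (100 - 3/16)*(-1/95) = (1597/16)*(-1/95) = -1597/1520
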